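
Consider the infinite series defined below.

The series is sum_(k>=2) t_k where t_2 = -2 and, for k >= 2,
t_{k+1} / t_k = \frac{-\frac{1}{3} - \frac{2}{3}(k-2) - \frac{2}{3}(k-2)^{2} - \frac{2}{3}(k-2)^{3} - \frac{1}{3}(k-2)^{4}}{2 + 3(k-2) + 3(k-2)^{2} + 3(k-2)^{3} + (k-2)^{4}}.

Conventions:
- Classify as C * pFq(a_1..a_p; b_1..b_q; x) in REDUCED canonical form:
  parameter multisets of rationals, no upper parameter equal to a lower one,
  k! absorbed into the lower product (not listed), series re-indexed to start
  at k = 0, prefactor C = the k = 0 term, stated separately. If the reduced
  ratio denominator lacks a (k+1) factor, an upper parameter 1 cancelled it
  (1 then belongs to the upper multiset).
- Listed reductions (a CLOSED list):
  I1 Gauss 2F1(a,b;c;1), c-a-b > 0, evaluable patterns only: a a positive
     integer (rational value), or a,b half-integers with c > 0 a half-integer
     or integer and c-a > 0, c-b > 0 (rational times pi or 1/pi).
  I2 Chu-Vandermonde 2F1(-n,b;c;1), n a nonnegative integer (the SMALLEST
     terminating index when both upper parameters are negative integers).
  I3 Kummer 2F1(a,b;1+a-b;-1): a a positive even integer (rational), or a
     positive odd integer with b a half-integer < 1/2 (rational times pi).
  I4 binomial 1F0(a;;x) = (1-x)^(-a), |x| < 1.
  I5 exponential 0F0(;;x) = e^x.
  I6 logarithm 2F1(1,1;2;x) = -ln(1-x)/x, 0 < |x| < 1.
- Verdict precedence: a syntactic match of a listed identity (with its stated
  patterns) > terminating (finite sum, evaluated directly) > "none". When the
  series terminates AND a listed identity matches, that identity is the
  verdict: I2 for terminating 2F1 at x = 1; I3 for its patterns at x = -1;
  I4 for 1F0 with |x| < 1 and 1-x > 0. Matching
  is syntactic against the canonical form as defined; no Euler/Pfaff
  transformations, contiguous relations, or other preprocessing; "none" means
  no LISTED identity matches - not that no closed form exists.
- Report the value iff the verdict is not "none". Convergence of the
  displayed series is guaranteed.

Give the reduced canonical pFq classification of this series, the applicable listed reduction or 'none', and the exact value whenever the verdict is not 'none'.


Structural cue: t_0 = -2 here, and roots of the ratio polynomials (prefactor -2) are the negated parameters.
Ratio: r(k) = -\frac{1}{3} * (k+1) (k+1) / [(k+2) (k+1)] - rational in k. x = -\frac{1}{3}; t_0 = -2; negate the roots.

Classification (C = -2): 2F1 with upper {1, 1}, lower {2}, argument x = -\frac{1}{3}. Verdict (x = -\frac{1}{3}): the logarithmic series (I6) applies (the logarithm: parameters (1,1;2), x = -\frac{1}{3}). Sum: \left(-6\right) \cdot \ln\left(\frac{4}{3}\right).


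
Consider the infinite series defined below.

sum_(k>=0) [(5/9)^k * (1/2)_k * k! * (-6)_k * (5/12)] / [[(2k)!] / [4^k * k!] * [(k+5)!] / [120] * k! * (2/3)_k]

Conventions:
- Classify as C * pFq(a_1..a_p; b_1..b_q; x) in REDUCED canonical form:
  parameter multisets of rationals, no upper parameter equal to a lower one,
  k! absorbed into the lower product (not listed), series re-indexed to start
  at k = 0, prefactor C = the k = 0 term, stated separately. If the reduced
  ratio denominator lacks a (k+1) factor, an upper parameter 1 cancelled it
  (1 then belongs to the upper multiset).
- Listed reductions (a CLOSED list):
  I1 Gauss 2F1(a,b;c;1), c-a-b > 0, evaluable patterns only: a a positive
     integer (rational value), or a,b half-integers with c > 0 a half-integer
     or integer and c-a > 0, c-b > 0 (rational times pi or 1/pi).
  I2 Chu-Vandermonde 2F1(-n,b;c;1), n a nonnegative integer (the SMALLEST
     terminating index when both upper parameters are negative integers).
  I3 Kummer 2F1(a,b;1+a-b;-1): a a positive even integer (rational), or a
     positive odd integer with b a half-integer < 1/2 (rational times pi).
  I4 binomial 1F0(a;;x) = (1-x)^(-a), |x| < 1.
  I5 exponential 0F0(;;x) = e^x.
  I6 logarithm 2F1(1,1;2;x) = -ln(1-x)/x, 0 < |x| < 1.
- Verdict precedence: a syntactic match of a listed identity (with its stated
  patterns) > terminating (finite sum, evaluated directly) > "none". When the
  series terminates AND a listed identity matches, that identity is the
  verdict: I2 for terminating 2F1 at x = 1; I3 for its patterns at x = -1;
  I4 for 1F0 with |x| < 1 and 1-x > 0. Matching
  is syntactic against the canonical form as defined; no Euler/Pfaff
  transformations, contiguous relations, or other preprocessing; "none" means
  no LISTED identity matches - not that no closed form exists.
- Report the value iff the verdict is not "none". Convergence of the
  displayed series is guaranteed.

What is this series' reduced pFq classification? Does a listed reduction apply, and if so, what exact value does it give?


Key observation: with t_0 = 5/12, the lower (2k)!/(4^k k!) block (prefactor 5/12) is (1/2)_k.
Step ratio: r(k) = (5/9) * (k-6) (k+1) / [(k+2/3) (k+6) (k+1)] - rational in k. x = (5/9); t_0 = 5/12; negate the roots.

Canonical form: C = 5/12 times 2F2 with upper {-6, 1}, lower {2/3, 6}, x = 5/9. Verdict: terminating. (-6)_k vanishes past k = 6, leaving a 7-term sum, computed directly. Hence: 3045789815/21161691936.


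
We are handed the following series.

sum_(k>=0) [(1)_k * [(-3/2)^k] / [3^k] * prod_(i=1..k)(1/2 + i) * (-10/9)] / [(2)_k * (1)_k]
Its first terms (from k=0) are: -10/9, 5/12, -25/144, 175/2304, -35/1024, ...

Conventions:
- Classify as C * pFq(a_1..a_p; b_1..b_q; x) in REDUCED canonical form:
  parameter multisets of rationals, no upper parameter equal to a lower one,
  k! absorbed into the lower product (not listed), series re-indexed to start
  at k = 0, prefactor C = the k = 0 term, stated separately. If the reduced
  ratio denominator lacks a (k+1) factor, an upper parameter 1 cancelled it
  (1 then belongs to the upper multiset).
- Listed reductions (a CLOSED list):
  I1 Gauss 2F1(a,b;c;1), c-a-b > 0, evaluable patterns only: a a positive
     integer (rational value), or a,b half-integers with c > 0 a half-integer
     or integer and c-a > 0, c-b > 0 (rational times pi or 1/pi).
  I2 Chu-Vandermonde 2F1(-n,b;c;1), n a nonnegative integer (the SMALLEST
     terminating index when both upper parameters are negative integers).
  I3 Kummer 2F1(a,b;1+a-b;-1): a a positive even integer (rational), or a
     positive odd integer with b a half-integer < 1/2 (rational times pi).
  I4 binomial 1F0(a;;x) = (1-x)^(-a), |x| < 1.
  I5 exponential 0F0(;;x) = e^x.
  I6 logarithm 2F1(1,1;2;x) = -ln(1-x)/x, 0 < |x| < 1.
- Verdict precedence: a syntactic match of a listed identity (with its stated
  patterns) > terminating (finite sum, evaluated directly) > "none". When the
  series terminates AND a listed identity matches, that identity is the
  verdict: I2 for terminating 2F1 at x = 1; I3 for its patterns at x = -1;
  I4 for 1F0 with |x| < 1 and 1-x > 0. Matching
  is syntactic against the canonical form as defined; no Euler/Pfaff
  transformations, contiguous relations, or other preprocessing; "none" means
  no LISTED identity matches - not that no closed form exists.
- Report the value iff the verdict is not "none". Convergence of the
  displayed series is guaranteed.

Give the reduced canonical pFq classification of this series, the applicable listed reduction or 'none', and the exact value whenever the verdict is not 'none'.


x = -1/2 here; the reduced form reads 2F1, upper {1, 3/2}, lower {2}, C = -10/9. Verdict: none. Every listed pattern misses the 2F1 form at -1/2, upper {1, 3/2}.

The tell: t_0 = -10/9 here, and (1)_k (prefactor -10/9) is k! itself.
Ratio: r(k) = (-1/2) * (k+1) (k+3/2) / [(k+2) (k+1)] - rational in k. x = (-1/2); t_0 = -10/9; negate the roots.


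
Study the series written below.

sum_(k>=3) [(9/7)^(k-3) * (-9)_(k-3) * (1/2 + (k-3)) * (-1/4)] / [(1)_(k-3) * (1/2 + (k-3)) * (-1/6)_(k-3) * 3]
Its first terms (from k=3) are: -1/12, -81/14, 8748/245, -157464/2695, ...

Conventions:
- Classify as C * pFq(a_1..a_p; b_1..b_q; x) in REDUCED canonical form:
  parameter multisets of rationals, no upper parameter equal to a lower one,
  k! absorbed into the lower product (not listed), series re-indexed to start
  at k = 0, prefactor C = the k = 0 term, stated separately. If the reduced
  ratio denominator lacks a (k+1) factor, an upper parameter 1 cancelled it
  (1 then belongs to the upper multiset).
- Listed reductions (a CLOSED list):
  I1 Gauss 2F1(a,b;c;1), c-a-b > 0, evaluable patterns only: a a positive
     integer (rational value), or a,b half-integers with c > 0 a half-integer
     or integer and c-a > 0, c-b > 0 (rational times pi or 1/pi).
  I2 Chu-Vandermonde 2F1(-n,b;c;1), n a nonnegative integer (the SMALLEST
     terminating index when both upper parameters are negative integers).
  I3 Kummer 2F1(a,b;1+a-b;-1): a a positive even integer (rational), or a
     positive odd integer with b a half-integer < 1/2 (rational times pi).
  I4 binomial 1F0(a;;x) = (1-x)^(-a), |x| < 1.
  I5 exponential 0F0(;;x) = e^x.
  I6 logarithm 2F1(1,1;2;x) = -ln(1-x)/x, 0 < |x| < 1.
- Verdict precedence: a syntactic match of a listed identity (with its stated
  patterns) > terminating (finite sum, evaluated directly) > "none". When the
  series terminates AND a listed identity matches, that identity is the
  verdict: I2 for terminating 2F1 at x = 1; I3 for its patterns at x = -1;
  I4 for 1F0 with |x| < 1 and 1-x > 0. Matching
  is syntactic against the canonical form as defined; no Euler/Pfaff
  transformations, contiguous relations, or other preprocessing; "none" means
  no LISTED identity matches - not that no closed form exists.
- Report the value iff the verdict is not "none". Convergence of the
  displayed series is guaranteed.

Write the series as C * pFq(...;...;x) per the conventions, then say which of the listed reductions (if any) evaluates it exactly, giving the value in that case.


The series (x = 9/7) is 1F1: upper {-9}, lower {-1/6}, prefactor -1/12. Verdict: terminating (-9 upstairs). 10 nonzero terms in all; added directly. Sum: -30134116219176281/4073622733546078020.

The tell: t_0 being -1/12, the constant factors (C = -1/12, x = 9/7) combine into one prefactor.
Term ratio: r(k) = (9/7) * (k-9) / [(k-1/6) (k+1)] - rational in k. x = (9/7); t_0 = -1/12; negate the roots.


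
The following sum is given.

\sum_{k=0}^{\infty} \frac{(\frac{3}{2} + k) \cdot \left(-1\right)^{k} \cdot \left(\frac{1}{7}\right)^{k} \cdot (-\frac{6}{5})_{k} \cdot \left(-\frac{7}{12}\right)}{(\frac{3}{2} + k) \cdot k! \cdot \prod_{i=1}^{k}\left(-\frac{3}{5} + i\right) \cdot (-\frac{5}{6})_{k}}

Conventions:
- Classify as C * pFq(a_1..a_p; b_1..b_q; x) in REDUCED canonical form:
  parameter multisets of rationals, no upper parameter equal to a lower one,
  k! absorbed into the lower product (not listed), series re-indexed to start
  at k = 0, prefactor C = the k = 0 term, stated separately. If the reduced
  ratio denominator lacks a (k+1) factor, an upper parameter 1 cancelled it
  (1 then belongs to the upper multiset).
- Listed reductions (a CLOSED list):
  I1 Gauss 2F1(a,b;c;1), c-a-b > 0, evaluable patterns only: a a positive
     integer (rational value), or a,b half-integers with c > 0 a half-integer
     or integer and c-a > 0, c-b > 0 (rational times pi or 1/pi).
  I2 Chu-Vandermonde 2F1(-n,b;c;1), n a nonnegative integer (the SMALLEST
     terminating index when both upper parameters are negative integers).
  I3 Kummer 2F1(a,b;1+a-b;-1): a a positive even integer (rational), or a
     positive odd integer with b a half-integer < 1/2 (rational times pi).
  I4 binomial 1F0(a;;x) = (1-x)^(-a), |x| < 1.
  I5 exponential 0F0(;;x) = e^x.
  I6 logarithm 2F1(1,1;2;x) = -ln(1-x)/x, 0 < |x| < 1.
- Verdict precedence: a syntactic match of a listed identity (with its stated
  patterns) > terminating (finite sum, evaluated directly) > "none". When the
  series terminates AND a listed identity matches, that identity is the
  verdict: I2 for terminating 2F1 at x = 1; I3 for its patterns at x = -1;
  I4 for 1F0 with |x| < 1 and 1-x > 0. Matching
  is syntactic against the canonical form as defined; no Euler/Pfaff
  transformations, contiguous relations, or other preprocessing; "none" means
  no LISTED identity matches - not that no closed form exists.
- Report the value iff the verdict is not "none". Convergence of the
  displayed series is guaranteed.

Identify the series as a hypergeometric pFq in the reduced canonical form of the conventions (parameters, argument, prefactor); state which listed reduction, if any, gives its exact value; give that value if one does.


Canonical form: C = -\frac{7}{12} times 1F2 with upper {-\frac{6}{5}}, lower {-\frac{5}{6}, \frac{2}{5}}, x = -\frac{1}{7}. Verdict: none (x = -\frac{1}{7}): each listed identity misses the multisets {-\frac{6}{5}} ; {-\frac{5}{6}, \frac{2}{5}}.

Key step: t_0 = -\frac{7}{12} here, and the factor k + 3/2 cancels (top and bottom), leaving C = -7/12.
Ratio: r(k) = -\frac{1}{7} * (k-\frac{6}{5}) / [(k-\frac{5}{6}) (k+\frac{2}{5}) (k+1)] - poly over poly, x = -\frac{1}{7} from leading terms; C = -\frac{7}{12} at k = 0.


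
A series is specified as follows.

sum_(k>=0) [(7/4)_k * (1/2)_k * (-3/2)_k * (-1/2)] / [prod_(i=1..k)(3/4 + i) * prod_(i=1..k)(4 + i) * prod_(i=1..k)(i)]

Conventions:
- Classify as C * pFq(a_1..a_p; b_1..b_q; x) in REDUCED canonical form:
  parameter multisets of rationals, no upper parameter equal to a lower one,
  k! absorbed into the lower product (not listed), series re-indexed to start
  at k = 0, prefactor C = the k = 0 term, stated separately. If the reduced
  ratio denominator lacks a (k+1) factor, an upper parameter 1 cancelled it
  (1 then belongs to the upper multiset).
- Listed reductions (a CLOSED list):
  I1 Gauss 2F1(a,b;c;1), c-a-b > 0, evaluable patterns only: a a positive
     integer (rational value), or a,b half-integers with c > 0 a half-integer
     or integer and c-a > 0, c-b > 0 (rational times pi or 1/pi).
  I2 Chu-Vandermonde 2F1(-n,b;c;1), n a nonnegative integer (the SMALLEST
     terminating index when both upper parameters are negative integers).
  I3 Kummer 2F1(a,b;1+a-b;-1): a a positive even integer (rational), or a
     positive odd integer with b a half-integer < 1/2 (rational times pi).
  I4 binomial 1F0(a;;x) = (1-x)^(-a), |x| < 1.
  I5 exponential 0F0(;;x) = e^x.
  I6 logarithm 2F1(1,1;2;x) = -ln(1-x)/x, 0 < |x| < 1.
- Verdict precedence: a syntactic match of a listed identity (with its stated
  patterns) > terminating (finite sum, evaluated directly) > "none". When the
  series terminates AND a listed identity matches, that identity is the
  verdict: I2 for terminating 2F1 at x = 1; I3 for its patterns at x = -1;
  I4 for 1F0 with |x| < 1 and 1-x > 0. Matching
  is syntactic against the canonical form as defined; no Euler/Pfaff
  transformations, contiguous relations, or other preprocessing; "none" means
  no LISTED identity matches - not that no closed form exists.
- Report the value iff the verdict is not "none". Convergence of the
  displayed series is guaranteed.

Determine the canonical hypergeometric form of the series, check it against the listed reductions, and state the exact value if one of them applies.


x = 1 here; the reduced form reads 2F1, upper {-3/2, 1/2}, lower {5}, C = -1/2. Verdict: the half-integer Gauss pattern (I1) fires (x = 1; upper {-3/2, 1/2} half-integers, c = 5 in the evaluable pattern). Hence: (-32768/24255) / pi.

The tell: t_0 being -1/2, the parameter 7/4 appears in both the upper and lower lists and cancels.
Adjacent-term ratio: r(k) = 1 * (k-3/2) (k+1/2) / [(k+5) (k+1)] - poly over poly, x = 1 from leading terms; C = -1/2 at k = 0.


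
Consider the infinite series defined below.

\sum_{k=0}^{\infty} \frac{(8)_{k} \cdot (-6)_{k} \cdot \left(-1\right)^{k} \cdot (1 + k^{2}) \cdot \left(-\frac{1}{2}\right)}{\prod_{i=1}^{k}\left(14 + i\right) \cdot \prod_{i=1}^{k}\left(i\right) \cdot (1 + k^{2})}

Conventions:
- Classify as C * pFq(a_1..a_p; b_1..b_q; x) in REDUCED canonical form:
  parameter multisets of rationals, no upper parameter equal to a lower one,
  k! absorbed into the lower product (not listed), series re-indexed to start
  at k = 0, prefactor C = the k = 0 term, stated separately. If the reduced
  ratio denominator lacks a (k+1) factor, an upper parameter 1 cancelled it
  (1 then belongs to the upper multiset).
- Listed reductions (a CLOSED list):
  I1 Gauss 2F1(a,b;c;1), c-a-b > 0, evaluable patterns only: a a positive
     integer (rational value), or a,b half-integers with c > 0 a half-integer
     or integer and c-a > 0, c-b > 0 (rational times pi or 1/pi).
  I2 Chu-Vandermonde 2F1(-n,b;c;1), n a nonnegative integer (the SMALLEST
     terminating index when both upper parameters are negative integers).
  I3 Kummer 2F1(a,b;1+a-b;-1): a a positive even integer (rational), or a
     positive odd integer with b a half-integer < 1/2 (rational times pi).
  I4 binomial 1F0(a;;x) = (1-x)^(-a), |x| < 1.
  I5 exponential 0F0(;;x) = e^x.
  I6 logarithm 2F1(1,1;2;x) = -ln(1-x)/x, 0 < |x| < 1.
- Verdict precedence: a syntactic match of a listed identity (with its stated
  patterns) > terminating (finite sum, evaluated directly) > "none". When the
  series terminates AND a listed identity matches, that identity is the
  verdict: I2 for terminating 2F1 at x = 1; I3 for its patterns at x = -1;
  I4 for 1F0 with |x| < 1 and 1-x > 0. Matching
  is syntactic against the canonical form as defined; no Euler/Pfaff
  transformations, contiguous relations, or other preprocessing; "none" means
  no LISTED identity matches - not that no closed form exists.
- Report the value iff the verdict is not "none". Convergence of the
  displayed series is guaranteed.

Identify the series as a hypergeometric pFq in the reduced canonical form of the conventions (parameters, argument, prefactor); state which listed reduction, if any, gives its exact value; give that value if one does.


Prefactor -\frac{1}{2}, argument -1: 2F1 with upper {-6, 8} over lower {15}. Verdict: the Kummer evaluation I3 applies (x = -1; c = 15 equals 1+a-b for upper {-6, 8}: listed pattern). Hence: -\frac{143}{20}.

Key observation: t_0 = -\frac{1}{2} here, and the product of the first k integers (prefactor -1/2) is k!.
Step ratio: r(k) = -1 * (k-6) (k+8) / [(k+15) (k+1)] - rational in k, leading ratio -1; with t_0 = -\frac{1}{2}, classification follows.


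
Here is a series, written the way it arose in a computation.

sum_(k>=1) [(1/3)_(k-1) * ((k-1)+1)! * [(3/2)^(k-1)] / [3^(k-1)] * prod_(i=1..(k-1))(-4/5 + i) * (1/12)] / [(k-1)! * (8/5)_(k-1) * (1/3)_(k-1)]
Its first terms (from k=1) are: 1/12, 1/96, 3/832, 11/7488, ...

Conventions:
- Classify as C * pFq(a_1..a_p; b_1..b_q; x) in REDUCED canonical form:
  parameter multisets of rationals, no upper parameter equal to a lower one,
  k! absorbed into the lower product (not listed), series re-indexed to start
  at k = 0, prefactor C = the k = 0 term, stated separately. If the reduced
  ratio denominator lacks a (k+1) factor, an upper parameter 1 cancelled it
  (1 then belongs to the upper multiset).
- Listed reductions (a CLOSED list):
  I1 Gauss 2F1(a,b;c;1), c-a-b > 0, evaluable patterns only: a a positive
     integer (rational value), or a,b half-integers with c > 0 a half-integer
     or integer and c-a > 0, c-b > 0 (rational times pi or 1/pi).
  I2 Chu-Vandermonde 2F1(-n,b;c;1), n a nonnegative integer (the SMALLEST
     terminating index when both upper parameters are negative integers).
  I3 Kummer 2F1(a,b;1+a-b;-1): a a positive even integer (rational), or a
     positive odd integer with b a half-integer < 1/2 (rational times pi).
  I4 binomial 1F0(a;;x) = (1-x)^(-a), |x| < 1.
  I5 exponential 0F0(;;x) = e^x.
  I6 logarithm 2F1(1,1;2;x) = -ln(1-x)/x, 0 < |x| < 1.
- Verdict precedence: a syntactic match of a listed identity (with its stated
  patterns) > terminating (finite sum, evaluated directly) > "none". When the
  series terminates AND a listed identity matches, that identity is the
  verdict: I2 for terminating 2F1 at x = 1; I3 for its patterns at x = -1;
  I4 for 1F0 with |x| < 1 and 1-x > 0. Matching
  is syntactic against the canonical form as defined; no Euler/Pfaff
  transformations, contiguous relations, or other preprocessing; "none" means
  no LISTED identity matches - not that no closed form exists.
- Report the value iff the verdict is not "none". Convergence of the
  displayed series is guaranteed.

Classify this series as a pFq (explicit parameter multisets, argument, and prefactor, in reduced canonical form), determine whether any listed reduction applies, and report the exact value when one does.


Classification (C = 1/12): 2F1 with upper {1/5, 2}, lower {8/5}, argument x = 1/2. Verdict: none. A 2F1 with upper {1/5, 2} fits none of I1-I6 at x = 1/2; the sum runs forever.

Key observation: from the first term 1/12: the parameter 1/3 appears in both the upper and lower lists and cancels.
Ratio: r(k) = (1/2) * (k+1/5) (k+2) / [(k+8/5) (k+1)] - rational; roots negated = parameters, x = (1/2), C = 1/12.


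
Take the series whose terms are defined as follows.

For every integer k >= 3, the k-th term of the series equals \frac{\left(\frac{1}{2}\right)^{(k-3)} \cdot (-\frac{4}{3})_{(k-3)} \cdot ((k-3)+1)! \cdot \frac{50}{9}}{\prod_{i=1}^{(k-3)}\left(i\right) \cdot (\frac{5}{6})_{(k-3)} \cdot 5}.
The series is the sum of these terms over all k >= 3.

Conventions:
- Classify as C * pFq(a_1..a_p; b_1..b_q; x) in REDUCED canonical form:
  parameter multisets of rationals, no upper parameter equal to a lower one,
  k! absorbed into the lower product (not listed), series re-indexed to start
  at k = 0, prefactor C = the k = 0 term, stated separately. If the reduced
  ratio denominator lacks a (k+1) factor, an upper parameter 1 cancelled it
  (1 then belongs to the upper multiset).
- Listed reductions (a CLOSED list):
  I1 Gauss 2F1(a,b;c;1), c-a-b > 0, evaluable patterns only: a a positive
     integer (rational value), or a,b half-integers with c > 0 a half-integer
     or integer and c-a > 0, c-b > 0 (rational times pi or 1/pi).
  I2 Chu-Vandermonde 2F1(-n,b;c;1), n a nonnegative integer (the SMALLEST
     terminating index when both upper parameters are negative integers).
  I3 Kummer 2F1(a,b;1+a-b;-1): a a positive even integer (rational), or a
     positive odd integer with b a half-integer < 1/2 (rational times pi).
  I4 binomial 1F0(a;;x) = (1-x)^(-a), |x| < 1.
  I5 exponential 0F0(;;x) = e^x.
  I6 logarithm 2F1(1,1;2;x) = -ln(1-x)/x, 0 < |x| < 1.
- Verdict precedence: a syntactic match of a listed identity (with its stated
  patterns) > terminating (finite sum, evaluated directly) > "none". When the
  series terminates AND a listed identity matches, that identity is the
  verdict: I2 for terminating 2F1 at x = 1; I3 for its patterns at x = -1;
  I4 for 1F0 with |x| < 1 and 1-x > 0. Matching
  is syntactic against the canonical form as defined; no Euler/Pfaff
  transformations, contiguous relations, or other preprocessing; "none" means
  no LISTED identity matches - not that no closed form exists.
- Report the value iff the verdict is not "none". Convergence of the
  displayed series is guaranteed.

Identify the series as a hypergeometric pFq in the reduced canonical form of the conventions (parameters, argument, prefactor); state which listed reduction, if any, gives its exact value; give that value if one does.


At argument \frac{1}{2}: a 2F1 with upper {-\frac{4}{3}, 2}, lower {\frac{5}{6}}, scaled by C = \frac{10}{9}. Verdict: none - this 2F1 at x = \frac{1}{2} matches no listed pattern, and upper {-\frac{4}{3}, 2} holds no stopper.

Structural cue: t_0 = \frac{10}{9} here, and the factorial ratio (C = 10/9) (k+a-1)!/(a-1)! is a rising factorial (a)_k.
Term ratio: r(k) = \frac{1}{2} * (k-\frac{4}{3}) (k+2) / [(k+\frac{5}{6}) (k+1)] - rational; roots negated = parameters, x = \frac{1}{2}, C = \frac{10}{9}.


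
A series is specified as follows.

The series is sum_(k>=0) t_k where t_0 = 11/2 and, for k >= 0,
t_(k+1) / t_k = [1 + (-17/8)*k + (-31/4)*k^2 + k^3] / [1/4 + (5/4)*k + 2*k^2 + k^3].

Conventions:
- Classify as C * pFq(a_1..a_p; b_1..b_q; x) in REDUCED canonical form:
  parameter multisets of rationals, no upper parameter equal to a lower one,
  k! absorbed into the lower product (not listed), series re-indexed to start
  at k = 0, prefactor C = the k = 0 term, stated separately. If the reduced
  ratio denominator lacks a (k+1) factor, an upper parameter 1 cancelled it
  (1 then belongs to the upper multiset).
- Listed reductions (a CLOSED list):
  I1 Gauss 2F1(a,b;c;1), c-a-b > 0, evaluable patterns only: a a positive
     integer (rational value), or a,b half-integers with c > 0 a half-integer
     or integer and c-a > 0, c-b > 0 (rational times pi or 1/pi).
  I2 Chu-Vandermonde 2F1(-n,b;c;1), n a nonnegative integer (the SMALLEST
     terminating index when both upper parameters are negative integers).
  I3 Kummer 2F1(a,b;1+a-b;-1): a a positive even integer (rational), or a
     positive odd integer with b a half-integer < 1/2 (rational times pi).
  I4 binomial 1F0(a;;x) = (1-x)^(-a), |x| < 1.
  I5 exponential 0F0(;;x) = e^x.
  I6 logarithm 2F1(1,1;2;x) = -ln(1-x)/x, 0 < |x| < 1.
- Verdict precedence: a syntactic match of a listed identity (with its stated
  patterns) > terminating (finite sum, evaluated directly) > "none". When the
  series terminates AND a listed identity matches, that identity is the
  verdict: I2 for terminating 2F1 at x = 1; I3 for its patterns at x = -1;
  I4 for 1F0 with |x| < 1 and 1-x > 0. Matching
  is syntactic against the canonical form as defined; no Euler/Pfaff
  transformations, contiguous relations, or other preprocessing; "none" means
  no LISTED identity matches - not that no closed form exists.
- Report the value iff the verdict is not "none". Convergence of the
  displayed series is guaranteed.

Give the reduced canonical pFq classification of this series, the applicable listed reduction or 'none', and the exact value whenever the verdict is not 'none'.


x = 1 here; the reduced form reads 2F1, upper {-8, -1/4}, lower {1/2}, C = 11/2. Verdict: Vandermonde's identity (I2) fires (terminating 2F1 at x = 1 with n = 8, b = -1/4, c = 1/2). Sum: 447051/33280.

Structural cue: with t_0 = 11/2, the ratio is unreduced: k + 1/2 divides both sides (prefactor 11/2).
Step ratio: r(k) = 1 * (k-8) (k-1/4) / [(k+1/2) (k+1)] - rational in k. x = 1; t_0 = 11/2; negate the roots.


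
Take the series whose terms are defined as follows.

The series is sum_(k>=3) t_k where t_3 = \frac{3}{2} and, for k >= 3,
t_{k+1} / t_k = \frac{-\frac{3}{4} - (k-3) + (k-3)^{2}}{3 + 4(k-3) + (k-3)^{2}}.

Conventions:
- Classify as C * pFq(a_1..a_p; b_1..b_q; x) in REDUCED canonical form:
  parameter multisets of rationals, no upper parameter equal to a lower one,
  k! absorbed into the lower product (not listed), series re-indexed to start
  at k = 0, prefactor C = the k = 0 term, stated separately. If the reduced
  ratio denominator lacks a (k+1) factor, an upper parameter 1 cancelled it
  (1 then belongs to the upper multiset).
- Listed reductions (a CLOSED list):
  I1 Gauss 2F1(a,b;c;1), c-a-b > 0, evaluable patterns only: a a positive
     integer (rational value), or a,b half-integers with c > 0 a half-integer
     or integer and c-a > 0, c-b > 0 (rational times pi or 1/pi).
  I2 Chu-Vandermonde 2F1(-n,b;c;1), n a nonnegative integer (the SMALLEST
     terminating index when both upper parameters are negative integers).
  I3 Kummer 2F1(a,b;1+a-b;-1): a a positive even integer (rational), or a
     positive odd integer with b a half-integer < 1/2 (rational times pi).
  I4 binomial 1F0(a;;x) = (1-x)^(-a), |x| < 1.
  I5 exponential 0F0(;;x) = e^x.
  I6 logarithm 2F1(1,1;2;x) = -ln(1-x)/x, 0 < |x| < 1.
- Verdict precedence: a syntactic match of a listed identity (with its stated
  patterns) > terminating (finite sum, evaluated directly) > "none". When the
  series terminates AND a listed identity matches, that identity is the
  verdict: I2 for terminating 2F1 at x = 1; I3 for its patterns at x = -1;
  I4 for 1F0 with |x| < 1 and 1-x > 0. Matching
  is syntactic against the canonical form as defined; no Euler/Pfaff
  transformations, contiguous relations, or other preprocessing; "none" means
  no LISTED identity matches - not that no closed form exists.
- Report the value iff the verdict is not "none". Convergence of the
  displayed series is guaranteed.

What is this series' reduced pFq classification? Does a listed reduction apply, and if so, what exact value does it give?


Prefactor \frac{3}{2}, argument 1: 2F1 with upper {-\frac{3}{2}, \frac{1}{2}} over lower {3}. Verdict: Gauss (I1, half-integer pattern) fires (x = 1; upper {-\frac{3}{2}, \frac{1}{2}} half-integers, c = 3 in the evaluable pattern). Sum: \frac{128}{35} / \pi.

Structural cue: from the first term \frac{3}{2}: factor the ratio over Q (prefactor 3/2): negated roots = parameters.
Step ratio: r(k) = 1 * (k-\frac{3}{2}) (k+\frac{1}{2}) / [(k+3) (k+1)] ; factor over Q: parameters, x = 1, and C = \frac{3}{2}.


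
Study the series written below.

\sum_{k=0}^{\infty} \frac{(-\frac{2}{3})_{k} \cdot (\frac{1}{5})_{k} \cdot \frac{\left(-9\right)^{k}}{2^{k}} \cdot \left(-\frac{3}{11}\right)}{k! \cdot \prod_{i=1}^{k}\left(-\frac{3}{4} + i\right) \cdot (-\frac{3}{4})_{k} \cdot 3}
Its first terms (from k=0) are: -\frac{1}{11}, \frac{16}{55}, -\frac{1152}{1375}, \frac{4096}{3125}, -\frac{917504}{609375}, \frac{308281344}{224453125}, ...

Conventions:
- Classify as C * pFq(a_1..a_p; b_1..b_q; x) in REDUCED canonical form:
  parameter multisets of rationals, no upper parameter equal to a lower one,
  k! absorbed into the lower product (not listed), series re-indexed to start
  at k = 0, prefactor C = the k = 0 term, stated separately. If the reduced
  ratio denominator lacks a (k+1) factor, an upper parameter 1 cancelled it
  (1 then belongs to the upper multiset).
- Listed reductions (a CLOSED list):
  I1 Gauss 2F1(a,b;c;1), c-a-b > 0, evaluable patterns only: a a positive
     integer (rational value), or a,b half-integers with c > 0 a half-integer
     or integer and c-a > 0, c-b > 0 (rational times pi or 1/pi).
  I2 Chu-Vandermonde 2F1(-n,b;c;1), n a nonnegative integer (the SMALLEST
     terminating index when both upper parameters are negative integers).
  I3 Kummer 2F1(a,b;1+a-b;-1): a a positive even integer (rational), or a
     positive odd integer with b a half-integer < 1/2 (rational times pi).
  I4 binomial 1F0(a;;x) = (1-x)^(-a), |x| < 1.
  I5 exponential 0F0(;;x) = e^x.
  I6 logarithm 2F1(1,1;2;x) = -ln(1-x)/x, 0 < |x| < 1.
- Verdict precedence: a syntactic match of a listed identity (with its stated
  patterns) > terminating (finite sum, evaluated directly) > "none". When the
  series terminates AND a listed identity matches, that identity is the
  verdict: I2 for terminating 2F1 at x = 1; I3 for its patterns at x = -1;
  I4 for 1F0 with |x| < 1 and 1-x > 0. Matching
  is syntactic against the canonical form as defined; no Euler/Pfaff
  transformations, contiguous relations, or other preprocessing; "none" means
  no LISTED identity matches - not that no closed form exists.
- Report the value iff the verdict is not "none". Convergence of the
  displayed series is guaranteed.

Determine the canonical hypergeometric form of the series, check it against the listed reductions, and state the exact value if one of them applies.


This is -\frac{1}{11} * 2F2(-\frac{2}{3}, \frac{1}{5}; -\frac{3}{4}, \frac{1}{4}; -\frac{9}{2}) in reduced canonical form. Verdict: none. A 2F2 with upper {-\frac{2}{3}, \frac{1}{5}} fits none of I1-I6 at x = -\frac{9}{2}; the sum runs forever.

Structural cue: t_0 being -\frac{1}{11}, the constant factors (C = -1/11, x = -9/2) combine into one prefactor.
Step ratio: r(k) = -\frac{9}{2} * (k-\frac{2}{3}) (k+\frac{1}{5}) / [(k-\frac{3}{4}) (k+\frac{1}{4}) (k+1)] - rational in k, leading ratio -\frac{9}{2}; with t_0 = -\frac{1}{11}, classification follows.


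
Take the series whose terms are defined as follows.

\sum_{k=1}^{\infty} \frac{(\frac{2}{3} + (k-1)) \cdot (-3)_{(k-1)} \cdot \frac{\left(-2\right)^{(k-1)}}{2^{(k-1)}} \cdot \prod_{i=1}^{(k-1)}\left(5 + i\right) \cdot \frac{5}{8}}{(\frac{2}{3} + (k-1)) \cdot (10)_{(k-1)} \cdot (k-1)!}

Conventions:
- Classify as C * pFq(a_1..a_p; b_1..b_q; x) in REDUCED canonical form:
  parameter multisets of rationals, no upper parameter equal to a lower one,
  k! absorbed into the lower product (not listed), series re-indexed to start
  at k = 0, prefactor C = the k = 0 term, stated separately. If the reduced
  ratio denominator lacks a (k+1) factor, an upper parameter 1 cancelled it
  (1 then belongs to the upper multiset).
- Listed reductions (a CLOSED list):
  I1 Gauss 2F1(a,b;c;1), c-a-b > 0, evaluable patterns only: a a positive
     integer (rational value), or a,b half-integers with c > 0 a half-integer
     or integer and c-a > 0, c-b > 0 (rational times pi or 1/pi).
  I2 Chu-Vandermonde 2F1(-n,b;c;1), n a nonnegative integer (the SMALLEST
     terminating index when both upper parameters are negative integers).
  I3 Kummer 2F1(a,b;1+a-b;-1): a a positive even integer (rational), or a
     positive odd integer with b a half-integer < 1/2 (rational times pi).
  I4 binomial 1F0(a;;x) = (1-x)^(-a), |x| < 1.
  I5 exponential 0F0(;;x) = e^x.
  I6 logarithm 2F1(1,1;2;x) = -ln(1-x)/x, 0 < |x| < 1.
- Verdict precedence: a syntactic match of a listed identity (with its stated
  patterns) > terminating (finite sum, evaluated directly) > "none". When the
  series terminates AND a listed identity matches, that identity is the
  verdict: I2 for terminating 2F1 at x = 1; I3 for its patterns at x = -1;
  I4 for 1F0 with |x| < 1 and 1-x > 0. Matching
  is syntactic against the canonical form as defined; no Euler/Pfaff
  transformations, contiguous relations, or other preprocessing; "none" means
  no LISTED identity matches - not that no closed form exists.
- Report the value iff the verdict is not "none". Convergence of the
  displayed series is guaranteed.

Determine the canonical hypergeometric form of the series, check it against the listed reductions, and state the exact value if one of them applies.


This is \frac{5}{8} * 2F1(-3, 6; 10; -1) in reduced canonical form. Verdict: the Kummer evaluation I3 fires (x = -1; c = 10 equals 1+a-b for upper {-3, 6}: listed pattern). Value: \frac{21}{8}.

Key observation: t_0 = \frac{5}{8} here, and the running product (prefactor 5/8) telescopes to a rising factorial.
Ratio: r(k) = -1 * (k-3) (k+6) / [(k+10) (k+1)] - rational in k. x = -1; t_0 = \frac{5}{8}; negate the roots.


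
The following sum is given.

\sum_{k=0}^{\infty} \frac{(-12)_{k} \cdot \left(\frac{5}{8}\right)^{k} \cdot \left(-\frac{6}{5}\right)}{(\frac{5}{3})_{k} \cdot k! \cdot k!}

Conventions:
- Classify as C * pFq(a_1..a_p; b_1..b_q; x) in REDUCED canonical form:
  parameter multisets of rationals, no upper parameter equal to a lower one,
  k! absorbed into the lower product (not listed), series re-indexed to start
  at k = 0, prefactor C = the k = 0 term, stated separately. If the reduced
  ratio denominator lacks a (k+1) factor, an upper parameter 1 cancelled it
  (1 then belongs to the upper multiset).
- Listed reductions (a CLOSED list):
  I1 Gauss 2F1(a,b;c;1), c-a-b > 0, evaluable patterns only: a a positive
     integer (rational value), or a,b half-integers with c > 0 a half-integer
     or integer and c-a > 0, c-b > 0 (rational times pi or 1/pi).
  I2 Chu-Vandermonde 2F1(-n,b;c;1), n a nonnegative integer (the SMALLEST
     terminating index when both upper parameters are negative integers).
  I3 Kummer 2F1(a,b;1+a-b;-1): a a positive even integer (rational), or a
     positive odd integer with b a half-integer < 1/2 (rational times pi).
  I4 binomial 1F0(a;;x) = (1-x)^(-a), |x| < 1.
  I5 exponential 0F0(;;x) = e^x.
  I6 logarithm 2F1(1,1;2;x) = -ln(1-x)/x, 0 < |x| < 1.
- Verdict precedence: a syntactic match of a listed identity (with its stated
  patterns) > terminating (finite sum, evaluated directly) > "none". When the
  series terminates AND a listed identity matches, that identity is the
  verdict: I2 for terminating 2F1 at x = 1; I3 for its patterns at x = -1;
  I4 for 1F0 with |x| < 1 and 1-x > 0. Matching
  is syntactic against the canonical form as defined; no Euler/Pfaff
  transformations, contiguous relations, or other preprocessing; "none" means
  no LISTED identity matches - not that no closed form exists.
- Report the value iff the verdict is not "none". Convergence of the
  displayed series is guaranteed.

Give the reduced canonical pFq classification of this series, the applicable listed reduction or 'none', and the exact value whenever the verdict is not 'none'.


The series (x = \frac{5}{8}) is 1F2: upper {-12}, lower {1, \frac{5}{3}}, prefactor -\frac{6}{5}. Verdict: terminating. (-12)_k vanishes past k = 12, leaving a 13-term sum, computed directly. Hence: \frac{222928126746914357374615009971}{167517796508672615922301665280}.

Key observation: t_0 = -\frac{6}{5} here, and the denominator's factorial ratio (C = -6/5, x = 5/8) is a lower Pochhammer.
Term ratio: r(k) = \frac{5}{8} * (k-12) / [(k+1) (k+\frac{5}{3}) (k+1)] - poly over poly, x = \frac{5}{8} from leading terms; C = -\frac{6}{5} at k = 0.


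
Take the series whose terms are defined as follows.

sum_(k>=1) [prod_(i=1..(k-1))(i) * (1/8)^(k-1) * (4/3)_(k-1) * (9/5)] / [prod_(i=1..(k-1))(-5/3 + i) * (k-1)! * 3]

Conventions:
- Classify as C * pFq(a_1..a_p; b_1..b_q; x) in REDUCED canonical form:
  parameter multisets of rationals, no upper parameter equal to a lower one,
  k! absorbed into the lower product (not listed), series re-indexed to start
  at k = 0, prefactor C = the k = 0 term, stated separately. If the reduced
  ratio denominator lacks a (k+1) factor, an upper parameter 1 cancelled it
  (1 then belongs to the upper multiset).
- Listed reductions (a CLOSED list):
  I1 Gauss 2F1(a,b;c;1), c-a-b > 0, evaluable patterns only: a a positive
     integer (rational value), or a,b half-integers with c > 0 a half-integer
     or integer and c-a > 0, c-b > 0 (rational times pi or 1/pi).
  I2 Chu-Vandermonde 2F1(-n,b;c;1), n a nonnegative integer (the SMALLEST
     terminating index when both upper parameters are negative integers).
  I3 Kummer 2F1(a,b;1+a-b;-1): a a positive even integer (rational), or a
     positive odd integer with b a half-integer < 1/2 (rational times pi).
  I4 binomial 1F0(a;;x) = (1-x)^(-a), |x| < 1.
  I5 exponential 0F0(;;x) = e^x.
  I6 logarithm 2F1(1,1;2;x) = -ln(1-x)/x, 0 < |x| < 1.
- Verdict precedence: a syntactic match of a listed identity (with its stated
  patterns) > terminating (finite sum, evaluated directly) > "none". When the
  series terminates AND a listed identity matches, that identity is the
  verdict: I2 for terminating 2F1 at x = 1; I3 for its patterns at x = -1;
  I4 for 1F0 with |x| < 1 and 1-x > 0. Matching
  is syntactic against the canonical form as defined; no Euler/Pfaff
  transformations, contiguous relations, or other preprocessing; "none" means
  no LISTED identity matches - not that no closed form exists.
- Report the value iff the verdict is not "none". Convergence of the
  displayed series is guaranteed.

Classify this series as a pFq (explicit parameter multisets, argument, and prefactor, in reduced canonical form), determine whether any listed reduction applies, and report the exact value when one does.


The series (x = 1/8) is 2F1: upper {1, 4/3}, lower {-2/3}, prefactor 3/5. Verdict: none (x = 1/8): each listed identity misses the multisets {1, 4/3} ; {-2/3}.

First insight: with t_0 = 3/5, the running product (C = 3/5, x = 1/8) telescopes to a rising factorial.
Term ratio: r(k) = (1/8) * (k+1) (k+4/3) / [(k-2/3) (k+1)] - rational in k, leading ratio (1/8); with t_0 = 3/5, classification follows.


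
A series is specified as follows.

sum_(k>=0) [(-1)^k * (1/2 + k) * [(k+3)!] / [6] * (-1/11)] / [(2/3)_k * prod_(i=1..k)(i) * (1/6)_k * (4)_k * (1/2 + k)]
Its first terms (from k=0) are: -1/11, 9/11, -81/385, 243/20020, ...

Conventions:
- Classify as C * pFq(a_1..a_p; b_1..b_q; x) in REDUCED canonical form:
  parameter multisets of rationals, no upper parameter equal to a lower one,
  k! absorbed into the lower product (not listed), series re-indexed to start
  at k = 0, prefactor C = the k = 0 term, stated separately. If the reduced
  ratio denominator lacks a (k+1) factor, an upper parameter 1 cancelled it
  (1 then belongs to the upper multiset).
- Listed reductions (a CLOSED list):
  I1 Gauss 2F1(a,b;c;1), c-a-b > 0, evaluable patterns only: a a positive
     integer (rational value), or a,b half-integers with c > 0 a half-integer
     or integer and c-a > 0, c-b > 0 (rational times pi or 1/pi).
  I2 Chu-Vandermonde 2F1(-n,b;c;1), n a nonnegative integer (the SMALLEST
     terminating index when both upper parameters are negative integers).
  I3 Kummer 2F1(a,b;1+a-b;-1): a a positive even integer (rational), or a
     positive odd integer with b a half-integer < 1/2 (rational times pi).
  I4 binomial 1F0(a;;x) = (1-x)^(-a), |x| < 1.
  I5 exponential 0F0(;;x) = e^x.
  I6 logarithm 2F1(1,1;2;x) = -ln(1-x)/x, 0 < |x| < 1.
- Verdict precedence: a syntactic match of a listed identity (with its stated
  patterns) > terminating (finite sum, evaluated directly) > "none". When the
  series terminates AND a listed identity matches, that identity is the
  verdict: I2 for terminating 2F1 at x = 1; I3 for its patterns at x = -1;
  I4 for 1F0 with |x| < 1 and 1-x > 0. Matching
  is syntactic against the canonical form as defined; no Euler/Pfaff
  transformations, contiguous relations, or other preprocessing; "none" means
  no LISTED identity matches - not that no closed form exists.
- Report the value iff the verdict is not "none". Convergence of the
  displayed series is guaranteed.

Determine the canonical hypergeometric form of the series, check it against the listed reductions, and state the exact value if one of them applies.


Reduced: x = -1, 0F2, upper = {-}, lower = {1/6, 2/3}, C = -1/11. Verdict: none. Every listed pattern misses the 0F2 form at -1, upper {-}.

The tell: with t_0 = -1/11, the parameter 4 appears in both the upper and lower lists and cancels (alongside the other common factor).
Step ratio: r(k) = (-1) * 1 / [(k+1/6) (k+2/3) (k+1)] ; factor over Q: parameters, x = (-1), and C = -1/11.
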